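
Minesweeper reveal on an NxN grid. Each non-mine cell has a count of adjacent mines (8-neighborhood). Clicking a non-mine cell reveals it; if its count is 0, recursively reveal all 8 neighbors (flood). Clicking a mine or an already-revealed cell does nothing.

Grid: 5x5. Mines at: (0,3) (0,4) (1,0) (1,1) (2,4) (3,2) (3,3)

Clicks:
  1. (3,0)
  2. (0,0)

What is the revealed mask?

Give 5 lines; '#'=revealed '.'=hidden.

Answer: #....
.....
##...
##...
##...

Derivation:
Click 1 (3,0) count=0: revealed 6 new [(2,0) (2,1) (3,0) (3,1) (4,0) (4,1)] -> total=6
Click 2 (0,0) count=2: revealed 1 new [(0,0)] -> total=7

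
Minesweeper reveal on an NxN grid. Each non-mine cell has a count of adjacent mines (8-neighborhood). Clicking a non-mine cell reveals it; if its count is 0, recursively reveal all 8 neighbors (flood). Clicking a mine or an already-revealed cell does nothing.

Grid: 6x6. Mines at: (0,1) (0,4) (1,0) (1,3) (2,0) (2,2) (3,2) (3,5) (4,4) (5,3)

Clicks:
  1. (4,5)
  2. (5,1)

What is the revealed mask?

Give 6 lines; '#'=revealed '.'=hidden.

Answer: ......
......
......
##....
###..#
###...

Derivation:
Click 1 (4,5) count=2: revealed 1 new [(4,5)] -> total=1
Click 2 (5,1) count=0: revealed 8 new [(3,0) (3,1) (4,0) (4,1) (4,2) (5,0) (5,1) (5,2)] -> total=9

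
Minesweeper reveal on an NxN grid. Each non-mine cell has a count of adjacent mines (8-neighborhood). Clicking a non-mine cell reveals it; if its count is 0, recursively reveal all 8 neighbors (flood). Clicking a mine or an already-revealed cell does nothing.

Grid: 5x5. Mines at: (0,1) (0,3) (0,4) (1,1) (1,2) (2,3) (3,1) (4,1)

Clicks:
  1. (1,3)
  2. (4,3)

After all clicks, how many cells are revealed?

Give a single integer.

Answer: 7

Derivation:
Click 1 (1,3) count=4: revealed 1 new [(1,3)] -> total=1
Click 2 (4,3) count=0: revealed 6 new [(3,2) (3,3) (3,4) (4,2) (4,3) (4,4)] -> total=7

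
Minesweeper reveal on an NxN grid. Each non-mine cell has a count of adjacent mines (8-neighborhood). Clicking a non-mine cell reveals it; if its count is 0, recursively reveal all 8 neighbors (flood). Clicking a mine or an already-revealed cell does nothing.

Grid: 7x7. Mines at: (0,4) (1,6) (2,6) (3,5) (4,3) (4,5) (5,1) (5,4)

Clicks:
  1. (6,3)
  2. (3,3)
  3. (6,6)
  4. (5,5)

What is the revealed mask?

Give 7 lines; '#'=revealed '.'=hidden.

Click 1 (6,3) count=1: revealed 1 new [(6,3)] -> total=1
Click 2 (3,3) count=1: revealed 1 new [(3,3)] -> total=2
Click 3 (6,6) count=0: revealed 4 new [(5,5) (5,6) (6,5) (6,6)] -> total=6
Click 4 (5,5) count=2: revealed 0 new [(none)] -> total=6

Answer: .......
.......
.......
...#...
.......
.....##
...#.##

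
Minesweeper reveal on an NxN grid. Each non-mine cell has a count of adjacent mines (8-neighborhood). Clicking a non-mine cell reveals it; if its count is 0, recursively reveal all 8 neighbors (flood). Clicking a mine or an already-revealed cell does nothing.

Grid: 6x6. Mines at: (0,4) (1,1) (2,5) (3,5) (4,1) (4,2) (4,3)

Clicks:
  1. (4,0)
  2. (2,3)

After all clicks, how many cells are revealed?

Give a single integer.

Click 1 (4,0) count=1: revealed 1 new [(4,0)] -> total=1
Click 2 (2,3) count=0: revealed 9 new [(1,2) (1,3) (1,4) (2,2) (2,3) (2,4) (3,2) (3,3) (3,4)] -> total=10

Answer: 10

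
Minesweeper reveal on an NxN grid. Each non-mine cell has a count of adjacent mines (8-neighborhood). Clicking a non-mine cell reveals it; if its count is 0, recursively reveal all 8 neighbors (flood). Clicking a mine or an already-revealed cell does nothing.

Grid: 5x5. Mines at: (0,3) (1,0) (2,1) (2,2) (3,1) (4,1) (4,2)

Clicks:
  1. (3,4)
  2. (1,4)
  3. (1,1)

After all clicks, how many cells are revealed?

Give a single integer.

Answer: 9

Derivation:
Click 1 (3,4) count=0: revealed 8 new [(1,3) (1,4) (2,3) (2,4) (3,3) (3,4) (4,3) (4,4)] -> total=8
Click 2 (1,4) count=1: revealed 0 new [(none)] -> total=8
Click 3 (1,1) count=3: revealed 1 new [(1,1)] -> total=9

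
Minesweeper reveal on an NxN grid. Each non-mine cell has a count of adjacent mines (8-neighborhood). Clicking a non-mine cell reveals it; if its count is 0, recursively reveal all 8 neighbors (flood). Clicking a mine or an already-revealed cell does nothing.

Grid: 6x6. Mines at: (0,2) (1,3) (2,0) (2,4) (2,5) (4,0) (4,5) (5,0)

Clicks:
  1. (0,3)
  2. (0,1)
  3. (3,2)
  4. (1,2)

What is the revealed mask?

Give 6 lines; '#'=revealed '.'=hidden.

Click 1 (0,3) count=2: revealed 1 new [(0,3)] -> total=1
Click 2 (0,1) count=1: revealed 1 new [(0,1)] -> total=2
Click 3 (3,2) count=0: revealed 15 new [(2,1) (2,2) (2,3) (3,1) (3,2) (3,3) (3,4) (4,1) (4,2) (4,3) (4,4) (5,1) (5,2) (5,3) (5,4)] -> total=17
Click 4 (1,2) count=2: revealed 1 new [(1,2)] -> total=18

Answer: .#.#..
..#...
.###..
.####.
.####.
.####.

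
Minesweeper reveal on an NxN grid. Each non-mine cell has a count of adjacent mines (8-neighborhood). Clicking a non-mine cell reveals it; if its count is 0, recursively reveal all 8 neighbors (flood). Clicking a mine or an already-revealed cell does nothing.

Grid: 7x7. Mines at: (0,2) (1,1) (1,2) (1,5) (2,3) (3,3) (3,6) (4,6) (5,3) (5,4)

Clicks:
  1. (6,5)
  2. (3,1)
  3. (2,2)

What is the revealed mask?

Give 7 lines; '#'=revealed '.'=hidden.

Click 1 (6,5) count=1: revealed 1 new [(6,5)] -> total=1
Click 2 (3,1) count=0: revealed 15 new [(2,0) (2,1) (2,2) (3,0) (3,1) (3,2) (4,0) (4,1) (4,2) (5,0) (5,1) (5,2) (6,0) (6,1) (6,2)] -> total=16
Click 3 (2,2) count=4: revealed 0 new [(none)] -> total=16

Answer: .......
.......
###....
###....
###....
###....
###..#.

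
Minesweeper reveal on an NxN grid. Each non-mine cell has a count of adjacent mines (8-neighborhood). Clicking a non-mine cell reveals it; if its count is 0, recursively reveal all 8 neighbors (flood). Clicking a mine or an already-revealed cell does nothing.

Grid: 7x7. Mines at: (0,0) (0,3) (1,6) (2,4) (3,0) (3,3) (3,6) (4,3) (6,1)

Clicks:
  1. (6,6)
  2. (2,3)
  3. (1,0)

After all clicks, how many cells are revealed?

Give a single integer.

Answer: 15

Derivation:
Click 1 (6,6) count=0: revealed 13 new [(4,4) (4,5) (4,6) (5,2) (5,3) (5,4) (5,5) (5,6) (6,2) (6,3) (6,4) (6,5) (6,6)] -> total=13
Click 2 (2,3) count=2: revealed 1 new [(2,3)] -> total=14
Click 3 (1,0) count=1: revealed 1 new [(1,0)] -> total=15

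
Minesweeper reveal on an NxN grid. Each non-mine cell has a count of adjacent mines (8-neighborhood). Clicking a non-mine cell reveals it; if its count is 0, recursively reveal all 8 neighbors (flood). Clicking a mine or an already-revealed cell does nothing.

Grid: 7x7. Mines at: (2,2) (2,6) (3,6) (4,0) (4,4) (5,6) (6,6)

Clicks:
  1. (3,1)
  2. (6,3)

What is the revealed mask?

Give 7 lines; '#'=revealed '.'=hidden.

Answer: .......
.......
.......
.###...
.###...
######.
######.

Derivation:
Click 1 (3,1) count=2: revealed 1 new [(3,1)] -> total=1
Click 2 (6,3) count=0: revealed 17 new [(3,2) (3,3) (4,1) (4,2) (4,3) (5,0) (5,1) (5,2) (5,3) (5,4) (5,5) (6,0) (6,1) (6,2) (6,3) (6,4) (6,5)] -> total=18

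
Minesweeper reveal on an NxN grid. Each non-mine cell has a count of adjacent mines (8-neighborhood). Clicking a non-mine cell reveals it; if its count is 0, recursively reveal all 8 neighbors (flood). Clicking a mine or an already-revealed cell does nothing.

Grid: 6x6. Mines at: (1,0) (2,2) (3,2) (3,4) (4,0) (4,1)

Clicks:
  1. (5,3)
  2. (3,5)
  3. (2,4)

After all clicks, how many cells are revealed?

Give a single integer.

Click 1 (5,3) count=0: revealed 8 new [(4,2) (4,3) (4,4) (4,5) (5,2) (5,3) (5,4) (5,5)] -> total=8
Click 2 (3,5) count=1: revealed 1 new [(3,5)] -> total=9
Click 3 (2,4) count=1: revealed 1 new [(2,4)] -> total=10

Answer: 10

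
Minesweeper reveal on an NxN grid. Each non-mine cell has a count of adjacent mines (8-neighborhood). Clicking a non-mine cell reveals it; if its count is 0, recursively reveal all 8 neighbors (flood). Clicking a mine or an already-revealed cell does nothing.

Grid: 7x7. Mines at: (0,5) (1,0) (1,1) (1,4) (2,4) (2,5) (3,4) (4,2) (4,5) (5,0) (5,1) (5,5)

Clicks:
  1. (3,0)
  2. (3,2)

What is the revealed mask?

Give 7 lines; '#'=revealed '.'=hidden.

Answer: .......
.......
##.....
###....
##.....
.......
.......

Derivation:
Click 1 (3,0) count=0: revealed 6 new [(2,0) (2,1) (3,0) (3,1) (4,0) (4,1)] -> total=6
Click 2 (3,2) count=1: revealed 1 new [(3,2)] -> total=7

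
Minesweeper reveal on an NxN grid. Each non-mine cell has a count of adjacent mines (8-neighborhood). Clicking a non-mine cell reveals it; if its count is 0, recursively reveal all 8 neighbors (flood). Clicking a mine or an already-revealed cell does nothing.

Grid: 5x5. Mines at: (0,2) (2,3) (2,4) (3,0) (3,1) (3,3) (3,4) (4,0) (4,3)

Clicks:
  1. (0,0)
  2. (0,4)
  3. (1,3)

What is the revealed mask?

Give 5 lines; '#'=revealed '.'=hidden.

Answer: ##.##
##.##
##...
.....
.....

Derivation:
Click 1 (0,0) count=0: revealed 6 new [(0,0) (0,1) (1,0) (1,1) (2,0) (2,1)] -> total=6
Click 2 (0,4) count=0: revealed 4 new [(0,3) (0,4) (1,3) (1,4)] -> total=10
Click 3 (1,3) count=3: revealed 0 new [(none)] -> total=10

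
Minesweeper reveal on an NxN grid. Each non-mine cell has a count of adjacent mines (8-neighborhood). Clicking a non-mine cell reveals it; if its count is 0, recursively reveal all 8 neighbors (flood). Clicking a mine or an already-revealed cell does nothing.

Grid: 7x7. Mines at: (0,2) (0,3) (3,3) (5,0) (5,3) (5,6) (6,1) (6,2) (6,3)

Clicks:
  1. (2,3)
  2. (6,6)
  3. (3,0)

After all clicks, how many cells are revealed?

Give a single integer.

Answer: 16

Derivation:
Click 1 (2,3) count=1: revealed 1 new [(2,3)] -> total=1
Click 2 (6,6) count=1: revealed 1 new [(6,6)] -> total=2
Click 3 (3,0) count=0: revealed 14 new [(0,0) (0,1) (1,0) (1,1) (1,2) (2,0) (2,1) (2,2) (3,0) (3,1) (3,2) (4,0) (4,1) (4,2)] -> total=16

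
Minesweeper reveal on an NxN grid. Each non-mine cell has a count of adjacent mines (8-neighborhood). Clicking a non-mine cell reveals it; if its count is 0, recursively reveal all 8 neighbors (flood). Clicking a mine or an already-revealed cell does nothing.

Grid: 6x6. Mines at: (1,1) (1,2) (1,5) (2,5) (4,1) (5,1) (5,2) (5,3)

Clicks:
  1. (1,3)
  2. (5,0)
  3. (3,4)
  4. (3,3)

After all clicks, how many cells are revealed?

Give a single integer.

Click 1 (1,3) count=1: revealed 1 new [(1,3)] -> total=1
Click 2 (5,0) count=2: revealed 1 new [(5,0)] -> total=2
Click 3 (3,4) count=1: revealed 1 new [(3,4)] -> total=3
Click 4 (3,3) count=0: revealed 8 new [(2,2) (2,3) (2,4) (3,2) (3,3) (4,2) (4,3) (4,4)] -> total=11

Answer: 11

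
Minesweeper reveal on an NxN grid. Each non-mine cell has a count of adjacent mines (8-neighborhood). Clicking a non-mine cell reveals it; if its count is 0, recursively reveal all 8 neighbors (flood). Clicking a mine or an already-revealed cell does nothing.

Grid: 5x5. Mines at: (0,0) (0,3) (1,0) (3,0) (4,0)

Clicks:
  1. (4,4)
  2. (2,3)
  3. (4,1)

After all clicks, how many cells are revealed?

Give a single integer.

Click 1 (4,4) count=0: revealed 16 new [(1,1) (1,2) (1,3) (1,4) (2,1) (2,2) (2,3) (2,4) (3,1) (3,2) (3,3) (3,4) (4,1) (4,2) (4,3) (4,4)] -> total=16
Click 2 (2,3) count=0: revealed 0 new [(none)] -> total=16
Click 3 (4,1) count=2: revealed 0 new [(none)] -> total=16

Answer: 16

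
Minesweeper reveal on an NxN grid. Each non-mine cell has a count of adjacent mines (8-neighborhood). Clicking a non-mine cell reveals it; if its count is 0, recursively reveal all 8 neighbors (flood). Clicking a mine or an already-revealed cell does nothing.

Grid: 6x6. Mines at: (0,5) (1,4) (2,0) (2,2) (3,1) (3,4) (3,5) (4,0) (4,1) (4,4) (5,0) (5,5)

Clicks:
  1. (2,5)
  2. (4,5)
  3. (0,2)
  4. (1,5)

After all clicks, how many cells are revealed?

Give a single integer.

Click 1 (2,5) count=3: revealed 1 new [(2,5)] -> total=1
Click 2 (4,5) count=4: revealed 1 new [(4,5)] -> total=2
Click 3 (0,2) count=0: revealed 8 new [(0,0) (0,1) (0,2) (0,3) (1,0) (1,1) (1,2) (1,3)] -> total=10
Click 4 (1,5) count=2: revealed 1 new [(1,5)] -> total=11

Answer: 11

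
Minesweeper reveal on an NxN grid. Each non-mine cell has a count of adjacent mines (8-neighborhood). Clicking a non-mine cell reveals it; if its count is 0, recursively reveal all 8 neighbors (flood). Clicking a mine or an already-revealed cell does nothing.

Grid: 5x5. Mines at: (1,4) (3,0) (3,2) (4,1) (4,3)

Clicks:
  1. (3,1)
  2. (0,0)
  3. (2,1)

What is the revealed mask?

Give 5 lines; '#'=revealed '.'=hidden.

Answer: ####.
####.
####.
.#...
.....

Derivation:
Click 1 (3,1) count=3: revealed 1 new [(3,1)] -> total=1
Click 2 (0,0) count=0: revealed 12 new [(0,0) (0,1) (0,2) (0,3) (1,0) (1,1) (1,2) (1,3) (2,0) (2,1) (2,2) (2,3)] -> total=13
Click 3 (2,1) count=2: revealed 0 new [(none)] -> total=13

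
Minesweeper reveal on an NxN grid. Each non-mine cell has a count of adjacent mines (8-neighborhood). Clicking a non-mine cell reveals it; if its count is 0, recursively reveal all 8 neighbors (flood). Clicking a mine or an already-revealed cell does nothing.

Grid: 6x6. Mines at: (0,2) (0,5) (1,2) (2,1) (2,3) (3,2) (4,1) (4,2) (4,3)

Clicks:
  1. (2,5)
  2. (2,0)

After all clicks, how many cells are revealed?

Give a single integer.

Answer: 11

Derivation:
Click 1 (2,5) count=0: revealed 10 new [(1,4) (1,5) (2,4) (2,5) (3,4) (3,5) (4,4) (4,5) (5,4) (5,5)] -> total=10
Click 2 (2,0) count=1: revealed 1 new [(2,0)] -> total=11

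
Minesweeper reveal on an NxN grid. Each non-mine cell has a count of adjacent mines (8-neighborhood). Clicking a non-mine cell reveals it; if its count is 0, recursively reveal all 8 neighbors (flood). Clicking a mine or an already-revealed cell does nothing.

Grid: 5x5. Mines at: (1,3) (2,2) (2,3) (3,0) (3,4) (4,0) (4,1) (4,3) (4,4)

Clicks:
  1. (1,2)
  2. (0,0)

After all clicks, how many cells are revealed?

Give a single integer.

Click 1 (1,2) count=3: revealed 1 new [(1,2)] -> total=1
Click 2 (0,0) count=0: revealed 7 new [(0,0) (0,1) (0,2) (1,0) (1,1) (2,0) (2,1)] -> total=8

Answer: 8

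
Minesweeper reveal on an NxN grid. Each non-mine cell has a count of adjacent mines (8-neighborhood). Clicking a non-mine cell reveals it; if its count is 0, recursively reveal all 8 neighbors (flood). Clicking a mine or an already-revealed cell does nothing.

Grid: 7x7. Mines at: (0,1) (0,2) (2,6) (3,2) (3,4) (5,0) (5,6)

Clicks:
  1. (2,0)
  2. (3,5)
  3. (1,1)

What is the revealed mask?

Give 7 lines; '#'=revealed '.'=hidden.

Click 1 (2,0) count=0: revealed 8 new [(1,0) (1,1) (2,0) (2,1) (3,0) (3,1) (4,0) (4,1)] -> total=8
Click 2 (3,5) count=2: revealed 1 new [(3,5)] -> total=9
Click 3 (1,1) count=2: revealed 0 new [(none)] -> total=9

Answer: .......
##.....
##.....
##...#.
##.....
.......
.......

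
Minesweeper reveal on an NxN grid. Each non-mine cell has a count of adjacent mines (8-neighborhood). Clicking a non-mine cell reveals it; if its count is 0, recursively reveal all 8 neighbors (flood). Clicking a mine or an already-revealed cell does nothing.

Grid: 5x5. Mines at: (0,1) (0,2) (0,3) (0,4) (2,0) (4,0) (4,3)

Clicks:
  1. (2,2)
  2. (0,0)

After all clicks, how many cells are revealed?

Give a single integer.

Click 1 (2,2) count=0: revealed 12 new [(1,1) (1,2) (1,3) (1,4) (2,1) (2,2) (2,3) (2,4) (3,1) (3,2) (3,3) (3,4)] -> total=12
Click 2 (0,0) count=1: revealed 1 new [(0,0)] -> total=13

Answer: 13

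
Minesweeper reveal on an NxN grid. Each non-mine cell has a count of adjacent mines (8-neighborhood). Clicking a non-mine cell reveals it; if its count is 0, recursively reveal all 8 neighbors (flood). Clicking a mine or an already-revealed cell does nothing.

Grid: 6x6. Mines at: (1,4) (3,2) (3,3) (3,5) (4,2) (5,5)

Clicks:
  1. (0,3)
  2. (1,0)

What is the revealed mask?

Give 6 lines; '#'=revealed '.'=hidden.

Answer: ####..
####..
####..
##....
##....
##....

Derivation:
Click 1 (0,3) count=1: revealed 1 new [(0,3)] -> total=1
Click 2 (1,0) count=0: revealed 17 new [(0,0) (0,1) (0,2) (1,0) (1,1) (1,2) (1,3) (2,0) (2,1) (2,2) (2,3) (3,0) (3,1) (4,0) (4,1) (5,0) (5,1)] -> total=18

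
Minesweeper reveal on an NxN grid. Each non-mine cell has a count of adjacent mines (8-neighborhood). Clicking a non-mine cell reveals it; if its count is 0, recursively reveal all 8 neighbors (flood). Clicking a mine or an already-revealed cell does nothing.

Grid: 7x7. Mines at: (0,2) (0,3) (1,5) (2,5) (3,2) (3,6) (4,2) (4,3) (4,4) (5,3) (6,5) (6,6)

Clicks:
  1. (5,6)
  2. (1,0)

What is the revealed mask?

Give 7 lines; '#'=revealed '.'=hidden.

Click 1 (5,6) count=2: revealed 1 new [(5,6)] -> total=1
Click 2 (1,0) count=0: revealed 16 new [(0,0) (0,1) (1,0) (1,1) (2,0) (2,1) (3,0) (3,1) (4,0) (4,1) (5,0) (5,1) (5,2) (6,0) (6,1) (6,2)] -> total=17

Answer: ##.....
##.....
##.....
##.....
##.....
###...#
###....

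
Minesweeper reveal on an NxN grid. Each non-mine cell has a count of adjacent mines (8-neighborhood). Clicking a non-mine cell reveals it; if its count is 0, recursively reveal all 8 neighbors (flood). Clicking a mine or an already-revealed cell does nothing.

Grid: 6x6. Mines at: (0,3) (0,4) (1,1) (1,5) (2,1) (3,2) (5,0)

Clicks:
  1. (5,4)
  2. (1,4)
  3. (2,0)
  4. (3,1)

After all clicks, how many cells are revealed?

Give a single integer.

Click 1 (5,4) count=0: revealed 16 new [(2,3) (2,4) (2,5) (3,3) (3,4) (3,5) (4,1) (4,2) (4,3) (4,4) (4,5) (5,1) (5,2) (5,3) (5,4) (5,5)] -> total=16
Click 2 (1,4) count=3: revealed 1 new [(1,4)] -> total=17
Click 3 (2,0) count=2: revealed 1 new [(2,0)] -> total=18
Click 4 (3,1) count=2: revealed 1 new [(3,1)] -> total=19

Answer: 19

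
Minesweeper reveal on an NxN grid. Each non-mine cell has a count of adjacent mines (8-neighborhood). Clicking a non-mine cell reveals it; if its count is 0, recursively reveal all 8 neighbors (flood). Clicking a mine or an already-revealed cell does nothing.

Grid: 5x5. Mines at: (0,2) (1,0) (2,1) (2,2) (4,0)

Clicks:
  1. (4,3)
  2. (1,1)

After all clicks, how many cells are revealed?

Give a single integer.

Click 1 (4,3) count=0: revealed 14 new [(0,3) (0,4) (1,3) (1,4) (2,3) (2,4) (3,1) (3,2) (3,3) (3,4) (4,1) (4,2) (4,3) (4,4)] -> total=14
Click 2 (1,1) count=4: revealed 1 new [(1,1)] -> total=15

Answer: 15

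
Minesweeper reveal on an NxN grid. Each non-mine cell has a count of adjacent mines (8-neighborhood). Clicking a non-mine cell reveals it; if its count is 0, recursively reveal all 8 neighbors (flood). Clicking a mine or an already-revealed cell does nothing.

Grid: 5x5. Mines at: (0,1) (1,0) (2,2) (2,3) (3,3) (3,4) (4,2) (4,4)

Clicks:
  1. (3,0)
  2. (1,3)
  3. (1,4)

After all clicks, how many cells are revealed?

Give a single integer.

Click 1 (3,0) count=0: revealed 6 new [(2,0) (2,1) (3,0) (3,1) (4,0) (4,1)] -> total=6
Click 2 (1,3) count=2: revealed 1 new [(1,3)] -> total=7
Click 3 (1,4) count=1: revealed 1 new [(1,4)] -> total=8

Answer: 8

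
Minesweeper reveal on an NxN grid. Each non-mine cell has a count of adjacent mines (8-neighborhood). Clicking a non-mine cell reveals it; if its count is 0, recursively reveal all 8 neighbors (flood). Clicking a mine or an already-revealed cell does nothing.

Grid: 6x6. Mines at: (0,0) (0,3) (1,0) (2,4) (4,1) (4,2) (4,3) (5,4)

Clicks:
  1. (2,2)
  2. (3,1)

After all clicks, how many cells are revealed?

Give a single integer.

Answer: 9

Derivation:
Click 1 (2,2) count=0: revealed 9 new [(1,1) (1,2) (1,3) (2,1) (2,2) (2,3) (3,1) (3,2) (3,3)] -> total=9
Click 2 (3,1) count=2: revealed 0 new [(none)] -> total=9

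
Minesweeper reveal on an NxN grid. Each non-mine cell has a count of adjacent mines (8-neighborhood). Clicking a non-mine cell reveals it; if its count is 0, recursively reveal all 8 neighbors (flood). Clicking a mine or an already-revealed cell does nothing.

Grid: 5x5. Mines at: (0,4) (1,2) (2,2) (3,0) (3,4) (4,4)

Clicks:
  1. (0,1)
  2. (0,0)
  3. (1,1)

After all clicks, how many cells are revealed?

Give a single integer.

Click 1 (0,1) count=1: revealed 1 new [(0,1)] -> total=1
Click 2 (0,0) count=0: revealed 5 new [(0,0) (1,0) (1,1) (2,0) (2,1)] -> total=6
Click 3 (1,1) count=2: revealed 0 new [(none)] -> total=6

Answer: 6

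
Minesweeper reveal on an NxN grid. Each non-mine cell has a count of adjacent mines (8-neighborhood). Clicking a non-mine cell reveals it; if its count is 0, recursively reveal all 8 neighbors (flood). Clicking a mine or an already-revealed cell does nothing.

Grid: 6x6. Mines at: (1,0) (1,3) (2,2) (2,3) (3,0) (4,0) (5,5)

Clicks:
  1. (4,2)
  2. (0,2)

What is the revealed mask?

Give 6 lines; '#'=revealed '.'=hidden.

Answer: ..#...
......
......
.####.
.####.
.####.

Derivation:
Click 1 (4,2) count=0: revealed 12 new [(3,1) (3,2) (3,3) (3,4) (4,1) (4,2) (4,3) (4,4) (5,1) (5,2) (5,3) (5,4)] -> total=12
Click 2 (0,2) count=1: revealed 1 new [(0,2)] -> total=13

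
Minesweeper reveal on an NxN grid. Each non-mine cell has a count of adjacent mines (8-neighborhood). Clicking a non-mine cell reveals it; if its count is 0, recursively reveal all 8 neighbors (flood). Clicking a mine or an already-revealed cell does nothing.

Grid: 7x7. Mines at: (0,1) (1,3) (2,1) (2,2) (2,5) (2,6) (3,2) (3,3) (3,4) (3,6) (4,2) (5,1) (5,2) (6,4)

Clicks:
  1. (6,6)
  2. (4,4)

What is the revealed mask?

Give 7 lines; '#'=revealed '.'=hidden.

Answer: .......
.......
.......
.......
....###
.....##
.....##

Derivation:
Click 1 (6,6) count=0: revealed 6 new [(4,5) (4,6) (5,5) (5,6) (6,5) (6,6)] -> total=6
Click 2 (4,4) count=2: revealed 1 new [(4,4)] -> total=7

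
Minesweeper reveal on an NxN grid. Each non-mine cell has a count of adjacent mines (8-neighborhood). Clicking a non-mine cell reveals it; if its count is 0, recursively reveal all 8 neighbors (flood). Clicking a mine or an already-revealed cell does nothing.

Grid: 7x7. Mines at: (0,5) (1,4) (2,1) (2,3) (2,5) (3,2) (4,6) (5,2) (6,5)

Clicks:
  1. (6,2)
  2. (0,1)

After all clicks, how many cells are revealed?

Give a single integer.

Click 1 (6,2) count=1: revealed 1 new [(6,2)] -> total=1
Click 2 (0,1) count=0: revealed 8 new [(0,0) (0,1) (0,2) (0,3) (1,0) (1,1) (1,2) (1,3)] -> total=9

Answer: 9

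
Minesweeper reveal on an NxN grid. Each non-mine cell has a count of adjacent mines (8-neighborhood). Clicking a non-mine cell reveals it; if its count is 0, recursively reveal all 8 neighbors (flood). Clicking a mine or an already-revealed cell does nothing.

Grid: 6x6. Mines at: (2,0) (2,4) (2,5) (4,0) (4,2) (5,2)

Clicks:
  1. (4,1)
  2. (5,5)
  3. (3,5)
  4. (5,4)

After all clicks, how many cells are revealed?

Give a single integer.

Answer: 10

Derivation:
Click 1 (4,1) count=3: revealed 1 new [(4,1)] -> total=1
Click 2 (5,5) count=0: revealed 9 new [(3,3) (3,4) (3,5) (4,3) (4,4) (4,5) (5,3) (5,4) (5,5)] -> total=10
Click 3 (3,5) count=2: revealed 0 new [(none)] -> total=10
Click 4 (5,4) count=0: revealed 0 new [(none)] -> total=10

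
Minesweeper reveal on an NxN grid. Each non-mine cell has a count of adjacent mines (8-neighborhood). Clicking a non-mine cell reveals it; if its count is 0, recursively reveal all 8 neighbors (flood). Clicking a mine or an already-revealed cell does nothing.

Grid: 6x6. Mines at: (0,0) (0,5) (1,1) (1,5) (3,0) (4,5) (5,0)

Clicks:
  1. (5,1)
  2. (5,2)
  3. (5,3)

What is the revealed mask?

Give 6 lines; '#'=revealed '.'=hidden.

Click 1 (5,1) count=1: revealed 1 new [(5,1)] -> total=1
Click 2 (5,2) count=0: revealed 21 new [(0,2) (0,3) (0,4) (1,2) (1,3) (1,4) (2,1) (2,2) (2,3) (2,4) (3,1) (3,2) (3,3) (3,4) (4,1) (4,2) (4,3) (4,4) (5,2) (5,3) (5,4)] -> total=22
Click 3 (5,3) count=0: revealed 0 new [(none)] -> total=22

Answer: ..###.
..###.
.####.
.####.
.####.
.####.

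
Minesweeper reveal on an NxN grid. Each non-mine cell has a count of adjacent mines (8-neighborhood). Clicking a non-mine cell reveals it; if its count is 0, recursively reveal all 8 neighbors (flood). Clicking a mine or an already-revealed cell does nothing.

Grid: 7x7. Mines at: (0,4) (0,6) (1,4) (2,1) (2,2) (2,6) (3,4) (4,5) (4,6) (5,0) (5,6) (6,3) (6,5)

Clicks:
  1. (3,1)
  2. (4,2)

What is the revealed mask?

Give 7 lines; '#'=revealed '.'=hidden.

Click 1 (3,1) count=2: revealed 1 new [(3,1)] -> total=1
Click 2 (4,2) count=0: revealed 8 new [(3,2) (3,3) (4,1) (4,2) (4,3) (5,1) (5,2) (5,3)] -> total=9

Answer: .......
.......
.......
.###...
.###...
.###...
.......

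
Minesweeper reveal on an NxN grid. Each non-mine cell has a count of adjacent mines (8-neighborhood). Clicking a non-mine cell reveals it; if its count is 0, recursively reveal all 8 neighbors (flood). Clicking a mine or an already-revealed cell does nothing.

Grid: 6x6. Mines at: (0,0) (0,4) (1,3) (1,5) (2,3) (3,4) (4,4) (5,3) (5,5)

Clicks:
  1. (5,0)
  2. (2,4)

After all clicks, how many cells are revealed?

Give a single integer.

Answer: 16

Derivation:
Click 1 (5,0) count=0: revealed 15 new [(1,0) (1,1) (1,2) (2,0) (2,1) (2,2) (3,0) (3,1) (3,2) (4,0) (4,1) (4,2) (5,0) (5,1) (5,2)] -> total=15
Click 2 (2,4) count=4: revealed 1 new [(2,4)] -> total=16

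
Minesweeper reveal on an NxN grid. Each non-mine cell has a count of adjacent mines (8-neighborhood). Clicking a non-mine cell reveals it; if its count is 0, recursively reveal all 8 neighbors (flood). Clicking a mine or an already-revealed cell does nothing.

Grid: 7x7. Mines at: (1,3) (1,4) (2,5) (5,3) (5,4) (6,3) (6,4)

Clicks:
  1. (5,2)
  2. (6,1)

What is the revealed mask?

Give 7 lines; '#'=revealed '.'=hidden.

Answer: ###....
###....
#####..
#####..
#####..
###....
###....

Derivation:
Click 1 (5,2) count=2: revealed 1 new [(5,2)] -> total=1
Click 2 (6,1) count=0: revealed 26 new [(0,0) (0,1) (0,2) (1,0) (1,1) (1,2) (2,0) (2,1) (2,2) (2,3) (2,4) (3,0) (3,1) (3,2) (3,3) (3,4) (4,0) (4,1) (4,2) (4,3) (4,4) (5,0) (5,1) (6,0) (6,1) (6,2)] -> total=27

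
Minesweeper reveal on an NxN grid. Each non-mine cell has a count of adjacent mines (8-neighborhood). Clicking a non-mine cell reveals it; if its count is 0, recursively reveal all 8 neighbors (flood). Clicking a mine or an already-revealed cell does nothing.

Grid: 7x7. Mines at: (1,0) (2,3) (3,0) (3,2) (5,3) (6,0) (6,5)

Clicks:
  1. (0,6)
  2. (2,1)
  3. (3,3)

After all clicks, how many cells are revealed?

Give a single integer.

Answer: 26

Derivation:
Click 1 (0,6) count=0: revealed 24 new [(0,1) (0,2) (0,3) (0,4) (0,5) (0,6) (1,1) (1,2) (1,3) (1,4) (1,5) (1,6) (2,4) (2,5) (2,6) (3,4) (3,5) (3,6) (4,4) (4,5) (4,6) (5,4) (5,5) (5,6)] -> total=24
Click 2 (2,1) count=3: revealed 1 new [(2,1)] -> total=25
Click 3 (3,3) count=2: revealed 1 new [(3,3)] -> total=26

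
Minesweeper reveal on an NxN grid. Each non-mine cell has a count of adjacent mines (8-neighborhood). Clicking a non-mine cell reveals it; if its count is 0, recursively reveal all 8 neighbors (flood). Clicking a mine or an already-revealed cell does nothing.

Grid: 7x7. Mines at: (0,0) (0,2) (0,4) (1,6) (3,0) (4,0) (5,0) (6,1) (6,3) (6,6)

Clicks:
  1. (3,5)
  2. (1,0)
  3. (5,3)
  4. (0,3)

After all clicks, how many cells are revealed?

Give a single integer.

Answer: 31

Derivation:
Click 1 (3,5) count=0: revealed 29 new [(1,1) (1,2) (1,3) (1,4) (1,5) (2,1) (2,2) (2,3) (2,4) (2,5) (2,6) (3,1) (3,2) (3,3) (3,4) (3,5) (3,6) (4,1) (4,2) (4,3) (4,4) (4,5) (4,6) (5,1) (5,2) (5,3) (5,4) (5,5) (5,6)] -> total=29
Click 2 (1,0) count=1: revealed 1 new [(1,0)] -> total=30
Click 3 (5,3) count=1: revealed 0 new [(none)] -> total=30
Click 4 (0,3) count=2: revealed 1 new [(0,3)] -> total=31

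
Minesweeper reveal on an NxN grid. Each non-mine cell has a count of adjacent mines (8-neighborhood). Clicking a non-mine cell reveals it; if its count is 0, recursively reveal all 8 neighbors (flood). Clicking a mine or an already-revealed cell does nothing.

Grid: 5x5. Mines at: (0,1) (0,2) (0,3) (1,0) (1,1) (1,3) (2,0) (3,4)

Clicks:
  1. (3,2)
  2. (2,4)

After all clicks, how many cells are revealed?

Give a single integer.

Answer: 12

Derivation:
Click 1 (3,2) count=0: revealed 11 new [(2,1) (2,2) (2,3) (3,0) (3,1) (3,2) (3,3) (4,0) (4,1) (4,2) (4,3)] -> total=11
Click 2 (2,4) count=2: revealed 1 new [(2,4)] -> total=12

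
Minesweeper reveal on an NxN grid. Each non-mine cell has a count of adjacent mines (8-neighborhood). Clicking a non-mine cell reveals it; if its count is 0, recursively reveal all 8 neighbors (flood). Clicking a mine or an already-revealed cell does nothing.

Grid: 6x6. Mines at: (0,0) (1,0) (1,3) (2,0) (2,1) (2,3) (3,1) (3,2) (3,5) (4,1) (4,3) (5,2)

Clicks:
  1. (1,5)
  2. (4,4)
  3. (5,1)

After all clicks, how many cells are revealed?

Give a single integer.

Answer: 8

Derivation:
Click 1 (1,5) count=0: revealed 6 new [(0,4) (0,5) (1,4) (1,5) (2,4) (2,5)] -> total=6
Click 2 (4,4) count=2: revealed 1 new [(4,4)] -> total=7
Click 3 (5,1) count=2: revealed 1 new [(5,1)] -> total=8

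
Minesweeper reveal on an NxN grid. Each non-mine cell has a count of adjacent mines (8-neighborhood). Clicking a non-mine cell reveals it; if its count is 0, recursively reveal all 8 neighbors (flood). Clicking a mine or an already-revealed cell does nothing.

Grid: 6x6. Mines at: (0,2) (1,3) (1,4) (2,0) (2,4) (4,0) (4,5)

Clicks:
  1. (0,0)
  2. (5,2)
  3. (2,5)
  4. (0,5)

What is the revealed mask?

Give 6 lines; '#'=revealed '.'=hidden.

Answer: ##...#
##....
.###.#
.####.
.####.
.####.

Derivation:
Click 1 (0,0) count=0: revealed 4 new [(0,0) (0,1) (1,0) (1,1)] -> total=4
Click 2 (5,2) count=0: revealed 15 new [(2,1) (2,2) (2,3) (3,1) (3,2) (3,3) (3,4) (4,1) (4,2) (4,3) (4,4) (5,1) (5,2) (5,3) (5,4)] -> total=19
Click 3 (2,5) count=2: revealed 1 new [(2,5)] -> total=20
Click 4 (0,5) count=1: revealed 1 new [(0,5)] -> total=21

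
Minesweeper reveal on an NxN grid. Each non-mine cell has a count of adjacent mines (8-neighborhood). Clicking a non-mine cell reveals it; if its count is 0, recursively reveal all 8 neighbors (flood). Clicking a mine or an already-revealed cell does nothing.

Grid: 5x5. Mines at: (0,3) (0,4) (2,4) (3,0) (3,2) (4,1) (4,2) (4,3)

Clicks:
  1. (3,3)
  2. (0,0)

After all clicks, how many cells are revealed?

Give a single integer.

Click 1 (3,3) count=4: revealed 1 new [(3,3)] -> total=1
Click 2 (0,0) count=0: revealed 9 new [(0,0) (0,1) (0,2) (1,0) (1,1) (1,2) (2,0) (2,1) (2,2)] -> total=10

Answer: 10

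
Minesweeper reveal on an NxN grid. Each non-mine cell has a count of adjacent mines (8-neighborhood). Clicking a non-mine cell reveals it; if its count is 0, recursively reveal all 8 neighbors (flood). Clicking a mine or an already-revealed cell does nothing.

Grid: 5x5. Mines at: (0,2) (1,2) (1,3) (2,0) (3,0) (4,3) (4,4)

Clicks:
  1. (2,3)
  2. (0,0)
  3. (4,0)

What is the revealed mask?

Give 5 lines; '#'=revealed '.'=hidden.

Click 1 (2,3) count=2: revealed 1 new [(2,3)] -> total=1
Click 2 (0,0) count=0: revealed 4 new [(0,0) (0,1) (1,0) (1,1)] -> total=5
Click 3 (4,0) count=1: revealed 1 new [(4,0)] -> total=6

Answer: ##...
##...
...#.
.....
#....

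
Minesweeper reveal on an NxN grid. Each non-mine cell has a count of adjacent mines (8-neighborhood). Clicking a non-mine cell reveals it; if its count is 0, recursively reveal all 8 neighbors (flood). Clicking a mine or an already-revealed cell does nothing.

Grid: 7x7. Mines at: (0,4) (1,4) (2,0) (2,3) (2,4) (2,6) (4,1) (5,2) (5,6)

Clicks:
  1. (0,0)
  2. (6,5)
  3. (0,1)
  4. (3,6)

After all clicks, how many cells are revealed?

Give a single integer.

Click 1 (0,0) count=0: revealed 8 new [(0,0) (0,1) (0,2) (0,3) (1,0) (1,1) (1,2) (1,3)] -> total=8
Click 2 (6,5) count=1: revealed 1 new [(6,5)] -> total=9
Click 3 (0,1) count=0: revealed 0 new [(none)] -> total=9
Click 4 (3,6) count=1: revealed 1 new [(3,6)] -> total=10

Answer: 10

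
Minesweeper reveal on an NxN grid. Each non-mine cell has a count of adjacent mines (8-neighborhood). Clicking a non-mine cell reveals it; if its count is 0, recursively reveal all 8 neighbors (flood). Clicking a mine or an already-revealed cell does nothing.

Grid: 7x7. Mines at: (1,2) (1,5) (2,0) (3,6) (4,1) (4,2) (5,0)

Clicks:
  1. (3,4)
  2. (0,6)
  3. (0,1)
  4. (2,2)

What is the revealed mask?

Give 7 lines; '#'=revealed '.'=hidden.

Click 1 (3,4) count=0: revealed 22 new [(2,3) (2,4) (2,5) (3,3) (3,4) (3,5) (4,3) (4,4) (4,5) (4,6) (5,1) (5,2) (5,3) (5,4) (5,5) (5,6) (6,1) (6,2) (6,3) (6,4) (6,5) (6,6)] -> total=22
Click 2 (0,6) count=1: revealed 1 new [(0,6)] -> total=23
Click 3 (0,1) count=1: revealed 1 new [(0,1)] -> total=24
Click 4 (2,2) count=1: revealed 1 new [(2,2)] -> total=25

Answer: .#....#
.......
..####.
...###.
...####
.######
.######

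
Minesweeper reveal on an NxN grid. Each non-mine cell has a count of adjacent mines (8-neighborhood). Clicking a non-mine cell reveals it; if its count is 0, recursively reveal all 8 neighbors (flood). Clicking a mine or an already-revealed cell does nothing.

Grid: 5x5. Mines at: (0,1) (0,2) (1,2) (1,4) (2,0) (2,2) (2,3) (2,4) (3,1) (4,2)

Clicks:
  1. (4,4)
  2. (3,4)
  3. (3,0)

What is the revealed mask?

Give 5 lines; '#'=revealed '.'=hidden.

Answer: .....
.....
.....
#..##
...##

Derivation:
Click 1 (4,4) count=0: revealed 4 new [(3,3) (3,4) (4,3) (4,4)] -> total=4
Click 2 (3,4) count=2: revealed 0 new [(none)] -> total=4
Click 3 (3,0) count=2: revealed 1 new [(3,0)] -> total=5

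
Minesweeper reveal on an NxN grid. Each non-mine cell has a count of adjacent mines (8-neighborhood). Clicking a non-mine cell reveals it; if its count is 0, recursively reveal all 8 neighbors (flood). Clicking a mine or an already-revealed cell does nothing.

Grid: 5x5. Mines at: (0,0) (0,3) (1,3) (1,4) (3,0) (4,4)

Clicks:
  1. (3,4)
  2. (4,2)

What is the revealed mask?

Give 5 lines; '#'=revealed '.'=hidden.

Click 1 (3,4) count=1: revealed 1 new [(3,4)] -> total=1
Click 2 (4,2) count=0: revealed 9 new [(2,1) (2,2) (2,3) (3,1) (3,2) (3,3) (4,1) (4,2) (4,3)] -> total=10

Answer: .....
.....
.###.
.####
.###.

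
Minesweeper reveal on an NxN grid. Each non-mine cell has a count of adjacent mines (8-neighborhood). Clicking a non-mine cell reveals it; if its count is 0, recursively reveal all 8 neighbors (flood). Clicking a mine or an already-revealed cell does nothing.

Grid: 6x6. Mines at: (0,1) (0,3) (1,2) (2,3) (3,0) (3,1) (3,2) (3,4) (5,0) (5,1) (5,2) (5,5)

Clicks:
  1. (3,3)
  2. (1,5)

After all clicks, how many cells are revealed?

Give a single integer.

Click 1 (3,3) count=3: revealed 1 new [(3,3)] -> total=1
Click 2 (1,5) count=0: revealed 6 new [(0,4) (0,5) (1,4) (1,5) (2,4) (2,5)] -> total=7

Answer: 7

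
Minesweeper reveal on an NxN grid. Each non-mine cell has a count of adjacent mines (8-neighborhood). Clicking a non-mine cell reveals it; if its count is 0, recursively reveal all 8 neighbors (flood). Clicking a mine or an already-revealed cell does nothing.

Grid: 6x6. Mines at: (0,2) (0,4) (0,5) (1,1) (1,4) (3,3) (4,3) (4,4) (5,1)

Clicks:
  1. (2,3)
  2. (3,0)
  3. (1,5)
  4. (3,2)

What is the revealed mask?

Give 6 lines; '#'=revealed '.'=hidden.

Click 1 (2,3) count=2: revealed 1 new [(2,3)] -> total=1
Click 2 (3,0) count=0: revealed 9 new [(2,0) (2,1) (2,2) (3,0) (3,1) (3,2) (4,0) (4,1) (4,2)] -> total=10
Click 3 (1,5) count=3: revealed 1 new [(1,5)] -> total=11
Click 4 (3,2) count=2: revealed 0 new [(none)] -> total=11

Answer: ......
.....#
####..
###...
###...
......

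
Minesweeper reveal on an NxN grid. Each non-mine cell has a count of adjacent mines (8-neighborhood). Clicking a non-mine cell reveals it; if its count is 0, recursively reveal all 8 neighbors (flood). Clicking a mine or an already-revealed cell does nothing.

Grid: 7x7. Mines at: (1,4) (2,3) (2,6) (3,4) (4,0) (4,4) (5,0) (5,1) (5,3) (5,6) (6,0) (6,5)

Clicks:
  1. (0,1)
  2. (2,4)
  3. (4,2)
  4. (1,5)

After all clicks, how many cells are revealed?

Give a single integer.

Click 1 (0,1) count=0: revealed 14 new [(0,0) (0,1) (0,2) (0,3) (1,0) (1,1) (1,2) (1,3) (2,0) (2,1) (2,2) (3,0) (3,1) (3,2)] -> total=14
Click 2 (2,4) count=3: revealed 1 new [(2,4)] -> total=15
Click 3 (4,2) count=2: revealed 1 new [(4,2)] -> total=16
Click 4 (1,5) count=2: revealed 1 new [(1,5)] -> total=17

Answer: 17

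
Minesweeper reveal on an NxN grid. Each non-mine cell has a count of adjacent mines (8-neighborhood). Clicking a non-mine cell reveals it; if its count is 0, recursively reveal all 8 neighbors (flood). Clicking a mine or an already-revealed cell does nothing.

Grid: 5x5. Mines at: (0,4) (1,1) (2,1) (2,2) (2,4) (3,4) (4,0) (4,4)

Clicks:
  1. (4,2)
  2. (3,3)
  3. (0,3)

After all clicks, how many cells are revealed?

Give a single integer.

Answer: 7

Derivation:
Click 1 (4,2) count=0: revealed 6 new [(3,1) (3,2) (3,3) (4,1) (4,2) (4,3)] -> total=6
Click 2 (3,3) count=4: revealed 0 new [(none)] -> total=6
Click 3 (0,3) count=1: revealed 1 new [(0,3)] -> total=7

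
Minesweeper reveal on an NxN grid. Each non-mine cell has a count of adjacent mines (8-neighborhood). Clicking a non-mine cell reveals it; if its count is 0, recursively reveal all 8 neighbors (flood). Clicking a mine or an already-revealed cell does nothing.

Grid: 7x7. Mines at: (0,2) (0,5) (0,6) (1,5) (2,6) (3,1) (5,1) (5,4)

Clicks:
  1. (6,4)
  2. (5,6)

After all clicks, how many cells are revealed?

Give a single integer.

Answer: 9

Derivation:
Click 1 (6,4) count=1: revealed 1 new [(6,4)] -> total=1
Click 2 (5,6) count=0: revealed 8 new [(3,5) (3,6) (4,5) (4,6) (5,5) (5,6) (6,5) (6,6)] -> total=9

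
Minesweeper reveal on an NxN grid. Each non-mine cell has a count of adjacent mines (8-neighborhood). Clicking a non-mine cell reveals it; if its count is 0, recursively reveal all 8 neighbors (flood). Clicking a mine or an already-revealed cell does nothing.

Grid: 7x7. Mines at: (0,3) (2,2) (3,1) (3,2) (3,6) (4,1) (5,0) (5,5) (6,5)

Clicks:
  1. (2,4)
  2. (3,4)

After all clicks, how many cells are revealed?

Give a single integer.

Answer: 17

Derivation:
Click 1 (2,4) count=0: revealed 17 new [(0,4) (0,5) (0,6) (1,3) (1,4) (1,5) (1,6) (2,3) (2,4) (2,5) (2,6) (3,3) (3,4) (3,5) (4,3) (4,4) (4,5)] -> total=17
Click 2 (3,4) count=0: revealed 0 new [(none)] -> total=17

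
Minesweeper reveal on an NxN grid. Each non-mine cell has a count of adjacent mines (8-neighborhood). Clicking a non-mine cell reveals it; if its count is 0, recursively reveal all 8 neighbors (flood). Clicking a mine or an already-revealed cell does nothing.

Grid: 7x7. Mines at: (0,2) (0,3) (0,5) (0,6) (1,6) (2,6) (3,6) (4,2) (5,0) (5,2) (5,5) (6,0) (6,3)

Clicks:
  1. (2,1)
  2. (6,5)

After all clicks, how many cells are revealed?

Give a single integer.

Click 1 (2,1) count=0: revealed 25 new [(0,0) (0,1) (1,0) (1,1) (1,2) (1,3) (1,4) (1,5) (2,0) (2,1) (2,2) (2,3) (2,4) (2,5) (3,0) (3,1) (3,2) (3,3) (3,4) (3,5) (4,0) (4,1) (4,3) (4,4) (4,5)] -> total=25
Click 2 (6,5) count=1: revealed 1 new [(6,5)] -> total=26

Answer: 26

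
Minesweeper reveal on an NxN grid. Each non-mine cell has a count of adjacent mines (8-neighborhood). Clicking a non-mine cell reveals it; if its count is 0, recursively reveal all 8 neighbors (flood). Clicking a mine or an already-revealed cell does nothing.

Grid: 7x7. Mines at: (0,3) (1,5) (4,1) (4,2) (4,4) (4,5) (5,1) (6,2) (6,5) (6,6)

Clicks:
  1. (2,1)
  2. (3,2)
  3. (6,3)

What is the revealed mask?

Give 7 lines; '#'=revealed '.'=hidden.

Click 1 (2,1) count=0: revealed 18 new [(0,0) (0,1) (0,2) (1,0) (1,1) (1,2) (1,3) (1,4) (2,0) (2,1) (2,2) (2,3) (2,4) (3,0) (3,1) (3,2) (3,3) (3,4)] -> total=18
Click 2 (3,2) count=2: revealed 0 new [(none)] -> total=18
Click 3 (6,3) count=1: revealed 1 new [(6,3)] -> total=19

Answer: ###....
#####..
#####..
#####..
.......
.......
...#...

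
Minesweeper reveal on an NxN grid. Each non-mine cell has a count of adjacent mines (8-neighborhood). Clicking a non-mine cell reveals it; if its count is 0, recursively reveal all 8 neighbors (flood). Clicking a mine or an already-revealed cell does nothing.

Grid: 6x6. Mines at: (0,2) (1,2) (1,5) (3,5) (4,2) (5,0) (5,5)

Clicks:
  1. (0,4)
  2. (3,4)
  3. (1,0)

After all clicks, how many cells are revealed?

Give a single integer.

Click 1 (0,4) count=1: revealed 1 new [(0,4)] -> total=1
Click 2 (3,4) count=1: revealed 1 new [(3,4)] -> total=2
Click 3 (1,0) count=0: revealed 10 new [(0,0) (0,1) (1,0) (1,1) (2,0) (2,1) (3,0) (3,1) (4,0) (4,1)] -> total=12

Answer: 12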